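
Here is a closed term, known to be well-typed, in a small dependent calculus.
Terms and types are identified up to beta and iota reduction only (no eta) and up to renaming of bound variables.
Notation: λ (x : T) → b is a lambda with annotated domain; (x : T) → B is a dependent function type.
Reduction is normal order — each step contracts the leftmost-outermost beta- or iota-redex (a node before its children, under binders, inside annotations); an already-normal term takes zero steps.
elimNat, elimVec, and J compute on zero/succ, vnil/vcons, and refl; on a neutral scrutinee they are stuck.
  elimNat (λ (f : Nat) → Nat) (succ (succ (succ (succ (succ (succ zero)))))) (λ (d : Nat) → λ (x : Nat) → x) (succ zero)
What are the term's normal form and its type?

normal form:
  succ (succ (succ (succ (succ (succ zero)))))
type:
  Nat


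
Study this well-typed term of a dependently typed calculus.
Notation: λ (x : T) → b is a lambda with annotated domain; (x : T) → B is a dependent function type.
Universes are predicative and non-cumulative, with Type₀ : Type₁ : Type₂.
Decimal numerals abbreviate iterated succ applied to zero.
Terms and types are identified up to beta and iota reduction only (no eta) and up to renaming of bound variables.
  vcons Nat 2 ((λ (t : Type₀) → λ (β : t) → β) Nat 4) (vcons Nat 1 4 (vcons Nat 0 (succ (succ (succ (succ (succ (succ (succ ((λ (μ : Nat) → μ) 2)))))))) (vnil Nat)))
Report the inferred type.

type:
  Vec Nat 3


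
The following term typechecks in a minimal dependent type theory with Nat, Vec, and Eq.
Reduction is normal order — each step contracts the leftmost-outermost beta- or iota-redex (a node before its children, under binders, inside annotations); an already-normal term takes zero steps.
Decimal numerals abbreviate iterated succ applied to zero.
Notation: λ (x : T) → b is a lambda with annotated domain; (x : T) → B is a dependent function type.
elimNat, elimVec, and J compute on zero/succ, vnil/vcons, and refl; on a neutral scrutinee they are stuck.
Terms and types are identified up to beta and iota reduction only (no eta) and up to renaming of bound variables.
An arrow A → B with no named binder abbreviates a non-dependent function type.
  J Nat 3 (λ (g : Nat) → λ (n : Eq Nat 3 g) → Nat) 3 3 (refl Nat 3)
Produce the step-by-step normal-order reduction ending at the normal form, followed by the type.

reduction (normal order):
  J Nat 3 (λ (g : Nat) → λ (n : Eq Nat 3 g) → Nat) 3 3 (refl Nat 3)
  ~> 3
type:
  Nat


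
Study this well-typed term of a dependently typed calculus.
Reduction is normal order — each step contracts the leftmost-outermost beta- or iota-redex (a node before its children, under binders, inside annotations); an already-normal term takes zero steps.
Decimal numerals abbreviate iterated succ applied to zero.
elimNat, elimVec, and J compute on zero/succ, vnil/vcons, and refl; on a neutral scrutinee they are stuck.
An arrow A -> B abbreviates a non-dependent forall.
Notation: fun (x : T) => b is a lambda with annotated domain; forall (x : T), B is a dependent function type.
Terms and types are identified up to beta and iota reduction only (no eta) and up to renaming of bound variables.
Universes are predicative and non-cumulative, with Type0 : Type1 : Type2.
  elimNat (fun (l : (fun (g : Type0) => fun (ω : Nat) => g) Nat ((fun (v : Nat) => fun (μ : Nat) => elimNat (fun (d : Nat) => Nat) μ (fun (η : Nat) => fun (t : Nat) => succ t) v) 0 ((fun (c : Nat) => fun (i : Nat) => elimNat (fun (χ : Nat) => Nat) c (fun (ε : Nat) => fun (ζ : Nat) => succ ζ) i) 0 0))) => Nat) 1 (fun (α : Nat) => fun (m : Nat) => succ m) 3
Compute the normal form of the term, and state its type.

reduced normal form:
  4
the term's type:
  Nat


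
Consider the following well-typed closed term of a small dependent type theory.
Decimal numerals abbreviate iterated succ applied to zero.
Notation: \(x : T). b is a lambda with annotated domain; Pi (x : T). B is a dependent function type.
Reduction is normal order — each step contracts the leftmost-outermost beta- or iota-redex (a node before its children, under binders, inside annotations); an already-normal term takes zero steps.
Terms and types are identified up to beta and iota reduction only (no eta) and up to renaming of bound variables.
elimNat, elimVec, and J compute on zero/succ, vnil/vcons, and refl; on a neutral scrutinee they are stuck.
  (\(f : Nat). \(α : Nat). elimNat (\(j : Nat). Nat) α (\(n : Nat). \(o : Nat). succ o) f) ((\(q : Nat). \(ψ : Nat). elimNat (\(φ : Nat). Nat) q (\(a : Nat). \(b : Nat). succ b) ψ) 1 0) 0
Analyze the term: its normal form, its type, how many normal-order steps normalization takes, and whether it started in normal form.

normal form:
  1
the term's type:
  Nat
reduction steps (normal order): 9
already normal: no
first contracted redex: a beta-redex


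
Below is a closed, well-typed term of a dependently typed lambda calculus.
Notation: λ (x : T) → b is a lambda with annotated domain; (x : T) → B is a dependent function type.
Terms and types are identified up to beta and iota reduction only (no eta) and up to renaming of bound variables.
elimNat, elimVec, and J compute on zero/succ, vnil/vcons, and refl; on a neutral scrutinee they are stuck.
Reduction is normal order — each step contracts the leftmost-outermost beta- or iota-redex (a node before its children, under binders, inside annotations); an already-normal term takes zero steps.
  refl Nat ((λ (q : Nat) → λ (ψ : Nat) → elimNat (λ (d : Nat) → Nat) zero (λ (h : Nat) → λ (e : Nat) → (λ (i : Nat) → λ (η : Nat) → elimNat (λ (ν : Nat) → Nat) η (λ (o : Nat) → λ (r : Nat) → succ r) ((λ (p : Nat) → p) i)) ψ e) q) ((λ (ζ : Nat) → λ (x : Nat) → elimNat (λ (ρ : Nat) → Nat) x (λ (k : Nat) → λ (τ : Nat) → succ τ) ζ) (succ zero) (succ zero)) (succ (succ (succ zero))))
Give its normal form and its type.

resulting normal form:
  refl Nat (succ (succ (succ (succ (succ (succ zero))))))
type:
  Eq Nat (succ (succ (succ (succ (succ (succ zero)))))) (succ (succ (succ (succ (succ (succ zero))))))


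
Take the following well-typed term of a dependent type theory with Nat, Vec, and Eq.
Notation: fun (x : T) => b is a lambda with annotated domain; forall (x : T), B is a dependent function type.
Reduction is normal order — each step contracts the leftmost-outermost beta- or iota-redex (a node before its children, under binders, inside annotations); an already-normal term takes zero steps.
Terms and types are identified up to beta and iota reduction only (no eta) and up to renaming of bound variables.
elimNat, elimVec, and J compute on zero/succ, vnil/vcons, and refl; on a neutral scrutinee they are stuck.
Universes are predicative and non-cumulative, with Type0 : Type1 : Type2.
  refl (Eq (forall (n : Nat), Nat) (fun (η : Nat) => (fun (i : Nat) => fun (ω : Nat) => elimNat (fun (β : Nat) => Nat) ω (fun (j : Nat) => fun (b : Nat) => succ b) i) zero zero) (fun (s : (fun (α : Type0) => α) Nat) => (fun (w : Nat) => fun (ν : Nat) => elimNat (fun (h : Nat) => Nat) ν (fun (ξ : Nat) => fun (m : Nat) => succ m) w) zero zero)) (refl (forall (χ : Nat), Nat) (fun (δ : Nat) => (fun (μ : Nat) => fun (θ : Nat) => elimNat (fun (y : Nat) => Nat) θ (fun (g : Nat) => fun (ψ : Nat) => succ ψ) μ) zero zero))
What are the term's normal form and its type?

normal form:
  refl (Eq (forall (n : Nat), Nat) (fun (η : Nat) => zero) (fun (i : Nat) => zero)) (refl (forall (ω : Nat), Nat) (fun (β : Nat) => zero))
type:
  Eq (Eq (forall (n : Nat), Nat) (fun (η : Nat) => zero) (fun (i : Nat) => zero)) (refl (forall (ω : Nat), Nat) (fun (β : Nat) => zero)) (refl (forall (j : Nat), Nat) (fun (b : Nat) => zero))
observation: 10 normal-order steps normalize the term, beginning with a beta-redex.


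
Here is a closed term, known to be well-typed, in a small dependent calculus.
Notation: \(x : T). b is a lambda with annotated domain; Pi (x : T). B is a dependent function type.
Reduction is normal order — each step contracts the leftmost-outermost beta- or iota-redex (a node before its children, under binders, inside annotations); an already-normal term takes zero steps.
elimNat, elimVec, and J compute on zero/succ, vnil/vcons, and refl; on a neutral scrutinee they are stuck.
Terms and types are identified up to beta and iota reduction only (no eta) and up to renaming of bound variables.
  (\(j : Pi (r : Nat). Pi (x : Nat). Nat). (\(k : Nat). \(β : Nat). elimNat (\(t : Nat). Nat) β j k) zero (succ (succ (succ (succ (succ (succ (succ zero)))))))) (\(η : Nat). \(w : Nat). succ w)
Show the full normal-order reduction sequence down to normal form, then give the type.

normal-order reduction sequence:
  (\(j : Pi (r : Nat). Pi (x : Nat). Nat). (\(k : Nat). \(β : Nat). elimNat (\(t : Nat). Nat) β j k) zero (succ (succ (succ (succ (succ (succ (succ zero)))))))) (\(η : Nat). \(w : Nat). succ w)
  ~> (\(j : Nat). \(r : Nat). elimNat (\(x : Nat). Nat) r (\(k : Nat). \(β : Nat). succ β) j) zero (succ (succ (succ (succ (succ (succ (succ zero)))))))
  ~> (\(j : Nat). elimNat (\(r : Nat). Nat) j (\(x : Nat). \(k : Nat). succ k) zero) (succ (succ (succ (succ (succ (succ (succ zero)))))))
  ~> elimNat (\(j : Nat). Nat) (succ (succ (succ (succ (succ (succ (succ zero))))))) (\(r : Nat). \(x : Nat). succ x) zero
  ~> succ (succ (succ (succ (succ (succ (succ zero))))))
the term's type:
  Nat


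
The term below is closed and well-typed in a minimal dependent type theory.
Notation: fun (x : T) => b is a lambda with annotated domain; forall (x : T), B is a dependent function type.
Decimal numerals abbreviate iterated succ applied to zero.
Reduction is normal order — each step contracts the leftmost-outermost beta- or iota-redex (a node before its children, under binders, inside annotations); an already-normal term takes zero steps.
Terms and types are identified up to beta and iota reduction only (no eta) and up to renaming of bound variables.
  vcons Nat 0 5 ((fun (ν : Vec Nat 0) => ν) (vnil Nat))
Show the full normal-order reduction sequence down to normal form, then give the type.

normal-order reduction sequence:
  vcons Nat 0 5 ((fun (ν : Vec Nat 0) => ν) (vnil Nat))
  ~> vcons Nat 0 5 (vnil Nat)
the term's type:
  Vec Nat 1


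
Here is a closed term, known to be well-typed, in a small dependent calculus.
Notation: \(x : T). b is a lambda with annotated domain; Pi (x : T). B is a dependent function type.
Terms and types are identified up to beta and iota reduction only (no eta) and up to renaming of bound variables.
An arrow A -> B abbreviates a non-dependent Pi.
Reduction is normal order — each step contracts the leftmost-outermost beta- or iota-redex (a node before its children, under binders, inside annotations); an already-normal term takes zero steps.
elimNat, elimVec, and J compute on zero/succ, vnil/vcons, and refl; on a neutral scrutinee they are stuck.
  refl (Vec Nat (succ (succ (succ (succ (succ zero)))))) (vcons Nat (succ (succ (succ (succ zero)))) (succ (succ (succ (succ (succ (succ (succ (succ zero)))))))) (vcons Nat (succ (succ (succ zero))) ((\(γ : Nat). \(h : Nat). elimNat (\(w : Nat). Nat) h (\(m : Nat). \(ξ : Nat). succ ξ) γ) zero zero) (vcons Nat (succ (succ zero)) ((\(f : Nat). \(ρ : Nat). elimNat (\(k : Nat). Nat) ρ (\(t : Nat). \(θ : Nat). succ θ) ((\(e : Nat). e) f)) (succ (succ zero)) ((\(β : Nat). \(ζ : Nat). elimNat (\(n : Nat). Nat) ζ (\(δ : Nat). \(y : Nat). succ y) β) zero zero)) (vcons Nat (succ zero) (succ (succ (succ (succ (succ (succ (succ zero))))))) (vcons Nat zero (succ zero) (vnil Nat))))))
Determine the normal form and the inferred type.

reduced normal form:
  refl (Vec Nat (succ (succ (succ (succ (succ zero)))))) (vcons Nat (succ (succ (succ (succ zero)))) (succ (succ (succ (succ (succ (succ (succ (succ zero)))))))) (vcons Nat (succ (succ (succ zero))) zero (vcons Nat (succ (succ zero)) (succ (succ zero)) (vcons Nat (succ zero) (succ (succ (succ (succ (succ (succ (succ zero))))))) (vcons Nat zero (succ zero) (vnil Nat))))))
inferred type:
  Eq (Vec Nat (succ (succ (succ (succ (succ zero)))))) (vcons Nat (succ (succ (succ (succ zero)))) (succ (succ (succ (succ (succ (succ (succ (succ zero)))))))) (vcons Nat (succ (succ (succ zero))) zero (vcons Nat (succ (succ zero)) (succ (succ zero)) (vcons Nat (succ zero) (succ (succ (succ (succ (succ (succ (succ zero))))))) (vcons Nat zero (succ zero) (vnil Nat)))))) (vcons Nat (succ (succ (succ (succ zero)))) (succ (succ (succ (succ (succ (succ (succ (succ zero)))))))) (vcons Nat (succ (succ (succ zero))) zero (vcons Nat (succ (succ zero)) (succ (succ zero)) (vcons Nat (succ zero) (succ (succ (succ (succ (succ (succ (succ zero))))))) (vcons Nat zero (succ zero) (vnil Nat))))))


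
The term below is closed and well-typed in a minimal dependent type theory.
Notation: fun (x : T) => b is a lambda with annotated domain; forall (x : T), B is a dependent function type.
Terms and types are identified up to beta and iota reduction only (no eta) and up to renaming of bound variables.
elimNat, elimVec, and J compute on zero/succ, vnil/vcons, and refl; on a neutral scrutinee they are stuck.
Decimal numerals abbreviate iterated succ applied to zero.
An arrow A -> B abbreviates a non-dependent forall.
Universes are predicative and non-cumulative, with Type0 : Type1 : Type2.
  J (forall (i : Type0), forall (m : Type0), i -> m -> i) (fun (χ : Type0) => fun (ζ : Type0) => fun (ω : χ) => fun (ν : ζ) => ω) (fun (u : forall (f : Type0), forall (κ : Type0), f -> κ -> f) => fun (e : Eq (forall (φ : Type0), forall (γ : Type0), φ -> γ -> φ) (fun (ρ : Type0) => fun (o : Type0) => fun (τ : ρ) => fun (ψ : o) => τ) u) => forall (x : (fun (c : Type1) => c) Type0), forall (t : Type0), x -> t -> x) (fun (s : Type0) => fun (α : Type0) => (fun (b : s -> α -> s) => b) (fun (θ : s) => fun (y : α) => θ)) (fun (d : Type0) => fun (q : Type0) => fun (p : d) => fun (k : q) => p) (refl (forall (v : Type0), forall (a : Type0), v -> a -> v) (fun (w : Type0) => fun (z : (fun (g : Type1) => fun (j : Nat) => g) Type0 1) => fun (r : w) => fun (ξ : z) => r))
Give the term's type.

type:
  forall (i : Type0), forall (m : Type0), i -> m -> i


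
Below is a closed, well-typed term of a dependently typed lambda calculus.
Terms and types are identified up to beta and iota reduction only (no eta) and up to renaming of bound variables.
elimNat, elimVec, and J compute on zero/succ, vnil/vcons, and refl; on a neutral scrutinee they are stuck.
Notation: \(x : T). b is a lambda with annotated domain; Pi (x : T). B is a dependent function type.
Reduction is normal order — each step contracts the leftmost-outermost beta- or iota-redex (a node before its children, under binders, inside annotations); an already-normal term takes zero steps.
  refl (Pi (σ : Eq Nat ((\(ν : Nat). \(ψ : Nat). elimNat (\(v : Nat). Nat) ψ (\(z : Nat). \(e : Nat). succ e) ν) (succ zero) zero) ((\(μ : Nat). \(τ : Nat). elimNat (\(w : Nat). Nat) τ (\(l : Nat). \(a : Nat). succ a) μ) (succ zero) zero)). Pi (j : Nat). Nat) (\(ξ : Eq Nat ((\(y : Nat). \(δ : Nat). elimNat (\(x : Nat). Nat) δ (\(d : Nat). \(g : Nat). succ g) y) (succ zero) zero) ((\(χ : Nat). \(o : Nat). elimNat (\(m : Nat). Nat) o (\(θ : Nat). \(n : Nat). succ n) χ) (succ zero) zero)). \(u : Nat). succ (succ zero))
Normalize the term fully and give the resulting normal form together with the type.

resulting normal form:
  refl (Pi (σ : Eq Nat (succ zero) (succ zero)). Pi (ν : Nat). Nat) (\(ψ : Eq Nat (succ zero) (succ zero)). \(v : Nat). succ (succ zero))
the term's type:
  Eq (Pi (σ : Eq Nat (succ zero) (succ zero)). Pi (ν : Nat). Nat) (\(ψ : Eq Nat (succ zero) (succ zero)). \(v : Nat). succ (succ zero)) (\(z : Eq Nat (succ zero) (succ zero)). \(e : Nat). succ (succ zero))


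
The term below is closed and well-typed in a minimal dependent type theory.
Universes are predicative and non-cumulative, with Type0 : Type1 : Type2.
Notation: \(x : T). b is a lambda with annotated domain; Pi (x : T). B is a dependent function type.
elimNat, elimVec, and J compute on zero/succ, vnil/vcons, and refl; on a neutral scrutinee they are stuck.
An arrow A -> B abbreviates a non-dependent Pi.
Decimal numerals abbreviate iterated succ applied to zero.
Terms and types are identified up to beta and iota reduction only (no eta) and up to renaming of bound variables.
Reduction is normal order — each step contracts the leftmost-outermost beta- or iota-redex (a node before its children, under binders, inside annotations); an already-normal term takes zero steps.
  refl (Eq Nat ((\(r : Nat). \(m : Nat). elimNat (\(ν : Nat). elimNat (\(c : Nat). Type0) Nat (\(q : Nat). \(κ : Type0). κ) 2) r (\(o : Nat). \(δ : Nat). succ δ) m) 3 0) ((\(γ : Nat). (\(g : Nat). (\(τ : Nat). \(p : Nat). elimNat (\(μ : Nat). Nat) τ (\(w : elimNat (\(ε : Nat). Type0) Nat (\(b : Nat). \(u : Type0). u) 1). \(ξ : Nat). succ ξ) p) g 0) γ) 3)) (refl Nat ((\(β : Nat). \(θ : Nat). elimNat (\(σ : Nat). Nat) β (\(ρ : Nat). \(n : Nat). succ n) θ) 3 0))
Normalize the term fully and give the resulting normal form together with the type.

reduced normal form:
  refl (Eq Nat 3 3) (refl Nat 3)
the term's type:
  Eq (Eq Nat 3 3) (refl Nat 3) (refl Nat 3)


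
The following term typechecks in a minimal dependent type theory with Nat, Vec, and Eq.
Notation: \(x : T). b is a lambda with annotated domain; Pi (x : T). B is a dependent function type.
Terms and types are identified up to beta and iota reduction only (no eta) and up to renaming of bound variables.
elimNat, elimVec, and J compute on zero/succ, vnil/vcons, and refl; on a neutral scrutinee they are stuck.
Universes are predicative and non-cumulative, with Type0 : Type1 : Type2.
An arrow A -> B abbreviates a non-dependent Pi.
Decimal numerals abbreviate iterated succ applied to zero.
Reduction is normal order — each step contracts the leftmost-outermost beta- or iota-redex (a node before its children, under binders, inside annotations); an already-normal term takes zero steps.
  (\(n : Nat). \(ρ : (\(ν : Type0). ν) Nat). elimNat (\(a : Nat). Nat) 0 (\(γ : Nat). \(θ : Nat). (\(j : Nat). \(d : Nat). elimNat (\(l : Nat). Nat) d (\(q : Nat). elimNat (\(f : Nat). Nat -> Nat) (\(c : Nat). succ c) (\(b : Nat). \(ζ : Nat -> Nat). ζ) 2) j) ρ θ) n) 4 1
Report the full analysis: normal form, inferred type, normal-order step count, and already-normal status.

normal form:
  4
type:
  Nat
reduction steps (normal order): 67
started in normal form: no
first contracted redex: a beta-redex


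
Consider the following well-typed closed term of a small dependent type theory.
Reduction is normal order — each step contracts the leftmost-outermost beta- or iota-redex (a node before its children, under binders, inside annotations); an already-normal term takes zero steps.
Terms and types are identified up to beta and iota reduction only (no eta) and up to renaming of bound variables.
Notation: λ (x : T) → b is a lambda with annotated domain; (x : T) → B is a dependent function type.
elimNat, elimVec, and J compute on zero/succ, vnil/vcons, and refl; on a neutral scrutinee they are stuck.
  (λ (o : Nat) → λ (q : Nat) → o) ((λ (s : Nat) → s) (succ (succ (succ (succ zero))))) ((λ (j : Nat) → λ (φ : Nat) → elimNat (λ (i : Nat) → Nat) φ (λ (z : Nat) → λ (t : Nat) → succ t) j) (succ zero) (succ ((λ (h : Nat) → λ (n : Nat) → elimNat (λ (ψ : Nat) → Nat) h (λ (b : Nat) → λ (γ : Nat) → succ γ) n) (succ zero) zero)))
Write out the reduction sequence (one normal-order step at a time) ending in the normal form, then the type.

normal-order reduction:
  (λ (o : Nat) → λ (q : Nat) → o) ((λ (s : Nat) → s) (succ (succ (succ (succ zero))))) ((λ (j : Nat) → λ (φ : Nat) → elimNat (λ (i : Nat) → Nat) φ (λ (z : Nat) → λ (t : Nat) → succ t) j) (succ zero) (succ ((λ (h : Nat) → λ (n : Nat) → elimNat (λ (ψ : Nat) → Nat) h (λ (b : Nat) → λ (γ : Nat) → succ γ) n) (succ zero) zero)))
  ~> (λ (o : Nat) → (λ (q : Nat) → q) (succ (succ (succ (succ zero))))) ((λ (s : Nat) → λ (j : Nat) → elimNat (λ (φ : Nat) → Nat) j (λ (i : Nat) → λ (z : Nat) → succ z) s) (succ zero) (succ ((λ (t : Nat) → λ (h : Nat) → elimNat (λ (n : Nat) → Nat) t (λ (ψ : Nat) → λ (b : Nat) → succ b) h) (succ zero) zero)))
  ~> (λ (o : Nat) → o) (succ (succ (succ (succ zero))))
  ~> succ (succ (succ (succ zero)))
inferred type:
  Nat


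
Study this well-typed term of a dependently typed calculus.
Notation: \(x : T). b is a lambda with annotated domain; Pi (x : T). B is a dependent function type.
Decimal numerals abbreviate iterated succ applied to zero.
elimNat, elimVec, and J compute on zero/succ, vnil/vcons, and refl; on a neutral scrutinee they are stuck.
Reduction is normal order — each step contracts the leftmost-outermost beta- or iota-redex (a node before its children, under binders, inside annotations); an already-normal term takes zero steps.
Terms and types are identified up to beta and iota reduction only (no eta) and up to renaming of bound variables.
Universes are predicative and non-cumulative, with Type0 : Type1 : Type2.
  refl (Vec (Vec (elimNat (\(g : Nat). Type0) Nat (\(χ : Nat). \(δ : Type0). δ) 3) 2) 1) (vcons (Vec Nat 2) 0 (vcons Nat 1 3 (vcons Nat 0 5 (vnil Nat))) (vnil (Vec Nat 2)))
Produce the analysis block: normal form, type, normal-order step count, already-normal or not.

resulting normal form:
  refl (Vec (Vec Nat 2) 1) (vcons (Vec Nat 2) 0 (vcons Nat 1 3 (vcons Nat 0 5 (vnil Nat))) (vnil (Vec Nat 2)))
type:
  Eq (Vec (Vec Nat 2) 1) (vcons (Vec Nat 2) 0 (vcons Nat 1 3 (vcons Nat 0 5 (vnil Nat))) (vnil (Vec Nat 2))) (vcons (Vec Nat 2) 0 (vcons Nat 1 3 (vcons Nat 0 5 (vnil Nat))) (vnil (Vec Nat 2)))
normal-order step count: 10
term was already normal: no
first contracted redex: an elimNat iota-redex


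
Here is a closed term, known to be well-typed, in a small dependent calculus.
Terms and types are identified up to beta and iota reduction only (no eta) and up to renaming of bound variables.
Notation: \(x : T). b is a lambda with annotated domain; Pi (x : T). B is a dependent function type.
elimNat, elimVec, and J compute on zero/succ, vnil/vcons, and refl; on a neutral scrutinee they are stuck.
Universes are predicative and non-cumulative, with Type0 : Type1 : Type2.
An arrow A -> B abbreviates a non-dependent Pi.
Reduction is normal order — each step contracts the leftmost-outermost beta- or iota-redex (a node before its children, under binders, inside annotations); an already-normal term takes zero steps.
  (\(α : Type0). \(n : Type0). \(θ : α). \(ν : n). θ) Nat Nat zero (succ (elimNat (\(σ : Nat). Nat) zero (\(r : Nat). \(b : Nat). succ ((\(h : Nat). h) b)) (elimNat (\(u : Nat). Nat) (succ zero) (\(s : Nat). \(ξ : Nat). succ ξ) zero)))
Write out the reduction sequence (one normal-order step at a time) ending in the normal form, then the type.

reduction (normal order):
  (\(α : Type0). \(n : Type0). \(θ : α). \(ν : n). θ) Nat Nat zero (succ (elimNat (\(σ : Nat). Nat) zero (\(r : Nat). \(b : Nat). succ ((\(h : Nat). h) b)) (elimNat (\(u : Nat). Nat) (succ zero) (\(s : Nat). \(ξ : Nat). succ ξ) zero)))
  ~> (\(α : Type0). \(n : Nat). \(θ : α). n) Nat zero (succ (elimNat (\(ν : Nat). Nat) zero (\(σ : Nat). \(r : Nat). succ ((\(b : Nat). b) r)) (elimNat (\(h : Nat). Nat) (succ zero) (\(u : Nat). \(s : Nat). succ s) zero)))
  ~> (\(α : Nat). \(n : Nat). α) zero (succ (elimNat (\(θ : Nat). Nat) zero (\(ν : Nat). \(σ : Nat). succ ((\(r : Nat). r) σ)) (elimNat (\(b : Nat). Nat) (succ zero) (\(h : Nat). \(u : Nat). succ u) zero)))
  ~> (\(α : Nat). zero) (succ (elimNat (\(n : Nat). Nat) zero (\(θ : Nat). \(ν : Nat). succ ((\(σ : Nat). σ) ν)) (elimNat (\(r : Nat). Nat) (succ zero) (\(b : Nat). \(h : Nat). succ h) zero)))
  ~> zero
the term's type:
  Nat


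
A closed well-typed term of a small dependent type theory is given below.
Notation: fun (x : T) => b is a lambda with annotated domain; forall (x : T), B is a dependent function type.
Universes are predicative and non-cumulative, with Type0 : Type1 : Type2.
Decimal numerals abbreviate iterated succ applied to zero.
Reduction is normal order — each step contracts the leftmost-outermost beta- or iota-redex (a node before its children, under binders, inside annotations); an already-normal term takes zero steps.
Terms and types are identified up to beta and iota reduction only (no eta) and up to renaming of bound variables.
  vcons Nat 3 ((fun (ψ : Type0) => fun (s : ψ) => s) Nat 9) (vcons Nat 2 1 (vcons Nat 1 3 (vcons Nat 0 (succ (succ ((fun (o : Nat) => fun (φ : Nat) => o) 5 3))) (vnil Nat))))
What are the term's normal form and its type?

normal form:
  vcons Nat 3 9 (vcons Nat 2 1 (vcons Nat 1 3 (vcons Nat 0 7 (vnil Nat))))
inferred type:
  Vec Nat 4
observation: contracting a beta-redex first, the term normalizes in 4 steps.


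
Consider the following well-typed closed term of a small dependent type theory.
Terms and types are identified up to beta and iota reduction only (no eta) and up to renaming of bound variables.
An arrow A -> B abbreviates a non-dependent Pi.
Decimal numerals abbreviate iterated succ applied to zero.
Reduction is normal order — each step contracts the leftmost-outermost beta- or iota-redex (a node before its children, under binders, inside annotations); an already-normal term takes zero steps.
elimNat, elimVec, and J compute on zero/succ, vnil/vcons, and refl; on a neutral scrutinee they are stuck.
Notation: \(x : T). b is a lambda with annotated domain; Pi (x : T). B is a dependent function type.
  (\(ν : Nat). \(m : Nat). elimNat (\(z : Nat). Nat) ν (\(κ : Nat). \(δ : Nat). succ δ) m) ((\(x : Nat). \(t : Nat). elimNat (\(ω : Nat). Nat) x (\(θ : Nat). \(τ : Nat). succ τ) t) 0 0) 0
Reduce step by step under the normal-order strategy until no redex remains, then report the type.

reduction (normal order):
  (\(ν : Nat). \(m : Nat). elimNat (\(z : Nat). Nat) ν (\(κ : Nat). \(δ : Nat). succ δ) m) ((\(x : Nat). \(t : Nat). elimNat (\(ω : Nat). Nat) x (\(θ : Nat). \(τ : Nat). succ τ) t) 0 0) 0
  ~> (\(ν : Nat). elimNat (\(m : Nat). Nat) ((\(z : Nat). \(κ : Nat). elimNat (\(δ : Nat). Nat) z (\(x : Nat). \(t : Nat). succ t) κ) 0 0) (\(ω : Nat). \(θ : Nat). succ θ) ν) 0
  ~> elimNat (\(ν : Nat). Nat) ((\(m : Nat). \(z : Nat). elimNat (\(κ : Nat). Nat) m (\(δ : Nat). \(x : Nat). succ x) z) 0 0) (\(t : Nat). \(ω : Nat). succ ω) 0
  ~> (\(ν : Nat). \(m : Nat). elimNat (\(z : Nat). Nat) ν (\(κ : Nat). \(δ : Nat). succ δ) m) 0 0
  ~> (\(ν : Nat). elimNat (\(m : Nat). Nat) 0 (\(z : Nat). \(κ : Nat). succ κ) ν) 0
  ~> elimNat (\(ν : Nat). Nat) 0 (\(m : Nat). \(z : Nat). succ z) 0
  ~> 0
type:
  Nat


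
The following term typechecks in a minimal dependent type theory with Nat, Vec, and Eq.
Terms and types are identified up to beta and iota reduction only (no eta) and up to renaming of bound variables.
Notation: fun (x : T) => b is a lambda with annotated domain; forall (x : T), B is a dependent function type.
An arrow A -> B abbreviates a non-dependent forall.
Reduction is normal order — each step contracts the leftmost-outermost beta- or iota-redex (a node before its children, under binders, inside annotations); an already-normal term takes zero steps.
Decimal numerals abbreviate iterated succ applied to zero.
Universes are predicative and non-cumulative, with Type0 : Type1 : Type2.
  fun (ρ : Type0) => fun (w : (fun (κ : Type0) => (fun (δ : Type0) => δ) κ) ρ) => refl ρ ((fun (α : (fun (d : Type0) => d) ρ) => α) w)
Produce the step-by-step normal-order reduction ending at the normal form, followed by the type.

normal-order reduction:
  fun (ρ : Type0) => fun (w : (fun (κ : Type0) => (fun (δ : Type0) => δ) κ) ρ) => refl ρ ((fun (α : (fun (d : Type0) => d) ρ) => α) w)
  ~> fun (ρ : Type0) => fun (w : (fun (κ : Type0) => κ) ρ) => refl ρ ((fun (δ : (fun (α : Type0) => α) ρ) => δ) w)
  ~> fun (ρ : Type0) => fun (w : ρ) => refl ρ ((fun (κ : (fun (δ : Type0) => δ) ρ) => κ) w)
  ~> fun (ρ : Type0) => fun (w : ρ) => refl ρ w
inferred type:
  forall (ρ : Type0), forall (w : ρ), Eq ρ w w


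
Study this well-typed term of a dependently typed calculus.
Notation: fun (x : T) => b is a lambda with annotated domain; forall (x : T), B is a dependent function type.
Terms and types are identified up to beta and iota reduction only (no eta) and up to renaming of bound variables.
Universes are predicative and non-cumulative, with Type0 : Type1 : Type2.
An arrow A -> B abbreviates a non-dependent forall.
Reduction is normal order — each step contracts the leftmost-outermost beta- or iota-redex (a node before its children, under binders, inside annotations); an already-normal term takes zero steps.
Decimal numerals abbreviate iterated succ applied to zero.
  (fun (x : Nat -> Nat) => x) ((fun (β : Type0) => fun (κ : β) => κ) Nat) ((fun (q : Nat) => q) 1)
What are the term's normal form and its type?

normal form:
  1
inferred type:
  Nat
observation: the leftmost-outermost redex is a beta-redex, and normalization takes 4 steps.


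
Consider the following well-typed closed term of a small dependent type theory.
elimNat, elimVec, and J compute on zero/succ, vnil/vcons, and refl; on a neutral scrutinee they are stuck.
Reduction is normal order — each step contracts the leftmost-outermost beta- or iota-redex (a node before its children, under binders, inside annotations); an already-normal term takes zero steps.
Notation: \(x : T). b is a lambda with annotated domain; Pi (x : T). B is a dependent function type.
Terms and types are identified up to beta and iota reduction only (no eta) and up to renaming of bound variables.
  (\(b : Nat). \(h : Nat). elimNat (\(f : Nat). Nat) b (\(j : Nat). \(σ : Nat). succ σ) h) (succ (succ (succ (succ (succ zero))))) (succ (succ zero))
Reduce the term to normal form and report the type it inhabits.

reduced normal form:
  succ (succ (succ (succ (succ (succ (succ zero))))))
the term's type:
  Nat
observation: 9 normal-order steps separate the term from its normal form.


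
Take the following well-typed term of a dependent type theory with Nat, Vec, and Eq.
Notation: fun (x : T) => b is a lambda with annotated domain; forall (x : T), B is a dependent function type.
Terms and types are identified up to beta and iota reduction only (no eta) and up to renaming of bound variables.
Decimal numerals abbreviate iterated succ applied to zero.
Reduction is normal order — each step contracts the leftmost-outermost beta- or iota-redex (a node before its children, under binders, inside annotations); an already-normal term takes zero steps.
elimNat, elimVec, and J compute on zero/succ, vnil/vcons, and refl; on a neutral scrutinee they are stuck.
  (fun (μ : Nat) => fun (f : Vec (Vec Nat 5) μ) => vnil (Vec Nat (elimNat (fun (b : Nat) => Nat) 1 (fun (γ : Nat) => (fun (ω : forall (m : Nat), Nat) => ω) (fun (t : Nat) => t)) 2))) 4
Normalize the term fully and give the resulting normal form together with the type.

resulting normal form:
  fun (μ : Vec (Vec Nat 5) 4) => vnil (Vec Nat 1)
the term's type:
  forall (μ : Vec (Vec Nat 5) 4), Vec (Vec Nat 1) 0


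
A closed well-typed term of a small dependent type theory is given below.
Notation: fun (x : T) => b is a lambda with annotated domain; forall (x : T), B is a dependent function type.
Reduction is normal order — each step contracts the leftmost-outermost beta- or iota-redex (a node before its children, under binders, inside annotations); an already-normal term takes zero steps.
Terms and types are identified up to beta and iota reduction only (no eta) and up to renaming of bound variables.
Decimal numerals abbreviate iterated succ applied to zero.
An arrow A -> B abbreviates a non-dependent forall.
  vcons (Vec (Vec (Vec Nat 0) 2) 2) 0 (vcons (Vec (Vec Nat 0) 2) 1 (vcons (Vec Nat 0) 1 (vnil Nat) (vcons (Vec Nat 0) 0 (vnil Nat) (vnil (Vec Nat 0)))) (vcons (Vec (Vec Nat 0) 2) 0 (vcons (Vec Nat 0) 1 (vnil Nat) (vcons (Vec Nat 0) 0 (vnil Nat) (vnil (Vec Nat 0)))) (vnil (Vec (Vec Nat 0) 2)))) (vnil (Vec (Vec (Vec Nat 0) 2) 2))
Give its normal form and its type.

normal form:
  vcons (Vec (Vec (Vec Nat 0) 2) 2) 0 (vcons (Vec (Vec Nat 0) 2) 1 (vcons (Vec Nat 0) 1 (vnil Nat) (vcons (Vec Nat 0) 0 (vnil Nat) (vnil (Vec Nat 0)))) (vcons (Vec (Vec Nat 0) 2) 0 (vcons (Vec Nat 0) 1 (vnil Nat) (vcons (Vec Nat 0) 0 (vnil Nat) (vnil (Vec Nat 0)))) (vnil (Vec (Vec Nat 0) 2)))) (vnil (Vec (Vec (Vec Nat 0) 2) 2))
the term's type:
  Vec (Vec (Vec (Vec Nat 0) 2) 2) 1
observation: the term is already in normal form.


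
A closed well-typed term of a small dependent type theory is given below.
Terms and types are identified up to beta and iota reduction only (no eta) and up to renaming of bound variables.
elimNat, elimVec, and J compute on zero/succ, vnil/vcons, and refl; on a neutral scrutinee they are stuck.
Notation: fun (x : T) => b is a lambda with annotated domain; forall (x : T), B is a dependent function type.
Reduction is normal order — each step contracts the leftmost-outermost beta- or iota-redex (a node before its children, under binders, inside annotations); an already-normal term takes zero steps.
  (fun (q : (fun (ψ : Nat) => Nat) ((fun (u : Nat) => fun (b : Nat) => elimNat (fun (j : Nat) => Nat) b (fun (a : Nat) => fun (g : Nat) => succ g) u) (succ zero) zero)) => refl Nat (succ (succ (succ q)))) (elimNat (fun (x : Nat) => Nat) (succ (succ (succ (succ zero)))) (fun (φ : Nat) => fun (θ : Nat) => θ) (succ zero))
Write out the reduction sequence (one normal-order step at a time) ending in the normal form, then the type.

normal-order reduction:
  (fun (q : (fun (ψ : Nat) => Nat) ((fun (u : Nat) => fun (b : Nat) => elimNat (fun (j : Nat) => Nat) b (fun (a : Nat) => fun (g : Nat) => succ g) u) (succ zero) zero)) => refl Nat (succ (succ (succ q)))) (elimNat (fun (x : Nat) => Nat) (succ (succ (succ (succ zero)))) (fun (φ : Nat) => fun (θ : Nat) => θ) (succ zero))
  ~> refl Nat (succ (succ (succ (elimNat (fun (q : Nat) => Nat) (succ (succ (succ (succ zero)))) (fun (ψ : Nat) => fun (u : Nat) => u) (succ zero)))))
  ~> refl Nat (succ (succ (succ ((fun (q : Nat) => fun (ψ : Nat) => ψ) zero (elimNat (fun (u : Nat) => Nat) (succ (succ (succ (succ zero)))) (fun (b : Nat) => fun (j : Nat) => j) zero)))))
  ~> refl Nat (succ (succ (succ ((fun (q : Nat) => q) (elimNat (fun (ψ : Nat) => Nat) (succ (succ (succ (succ zero)))) (fun (u : Nat) => fun (b : Nat) => b) zero)))))
  ~> refl Nat (succ (succ (succ (elimNat (fun (q : Nat) => Nat) (succ (succ (succ (succ zero)))) (fun (ψ : Nat) => fun (u : Nat) => u) zero))))
  ~> refl Nat (succ (succ (succ (succ (succ (succ (succ zero)))))))
type:
  Eq Nat (succ (succ (succ (succ (succ (succ (succ zero))))))) (succ (succ (succ (succ (succ (succ (succ zero)))))))


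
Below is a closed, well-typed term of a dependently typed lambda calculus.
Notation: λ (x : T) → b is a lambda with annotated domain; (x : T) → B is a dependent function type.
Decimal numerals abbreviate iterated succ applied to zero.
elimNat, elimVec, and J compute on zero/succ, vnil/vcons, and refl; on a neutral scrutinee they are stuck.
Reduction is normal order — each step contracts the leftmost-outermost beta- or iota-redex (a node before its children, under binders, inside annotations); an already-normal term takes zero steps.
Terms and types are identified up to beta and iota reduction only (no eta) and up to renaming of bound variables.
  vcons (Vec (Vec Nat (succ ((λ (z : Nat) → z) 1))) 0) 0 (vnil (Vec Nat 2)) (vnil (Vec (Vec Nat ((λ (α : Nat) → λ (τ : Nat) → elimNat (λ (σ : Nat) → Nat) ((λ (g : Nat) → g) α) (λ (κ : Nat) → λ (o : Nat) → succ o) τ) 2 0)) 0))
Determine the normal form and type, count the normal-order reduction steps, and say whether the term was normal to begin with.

reduced normal form:
  vcons (Vec (Vec Nat 2) 0) 0 (vnil (Vec Nat 2)) (vnil (Vec (Vec Nat 2) 0))
inferred type:
  Vec (Vec (Vec Nat 2) 0) 1
steps to reach normal form (normal order): 5
started in normal form: no
first contracted redex: a beta-redex


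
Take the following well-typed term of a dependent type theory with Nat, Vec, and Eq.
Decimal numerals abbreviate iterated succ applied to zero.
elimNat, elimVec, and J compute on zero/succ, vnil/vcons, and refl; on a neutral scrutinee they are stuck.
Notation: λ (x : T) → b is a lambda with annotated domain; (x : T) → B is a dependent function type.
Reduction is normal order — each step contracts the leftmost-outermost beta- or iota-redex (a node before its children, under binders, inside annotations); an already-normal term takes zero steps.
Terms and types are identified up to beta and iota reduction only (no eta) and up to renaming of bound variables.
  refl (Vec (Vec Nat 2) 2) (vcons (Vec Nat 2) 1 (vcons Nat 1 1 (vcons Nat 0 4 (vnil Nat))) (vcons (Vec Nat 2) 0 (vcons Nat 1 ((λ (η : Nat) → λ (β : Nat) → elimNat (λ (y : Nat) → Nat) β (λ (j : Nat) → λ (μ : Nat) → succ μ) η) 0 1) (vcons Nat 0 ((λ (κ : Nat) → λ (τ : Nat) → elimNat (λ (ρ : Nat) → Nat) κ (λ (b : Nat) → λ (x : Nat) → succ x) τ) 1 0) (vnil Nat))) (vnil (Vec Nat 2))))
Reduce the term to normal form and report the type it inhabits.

normal form:
  refl (Vec (Vec Nat 2) 2) (vcons (Vec Nat 2) 1 (vcons Nat 1 1 (vcons Nat 0 4 (vnil Nat))) (vcons (Vec Nat 2) 0 (vcons Nat 1 1 (vcons Nat 0 1 (vnil Nat))) (vnil (Vec Nat 2))))
the term's type:
  Eq (Vec (Vec Nat 2) 2) (vcons (Vec Nat 2) 1 (vcons Nat 1 1 (vcons Nat 0 4 (vnil Nat))) (vcons (Vec Nat 2) 0 (vcons Nat 1 1 (vcons Nat 0 1 (vnil Nat))) (vnil (Vec Nat 2)))) (vcons (Vec Nat 2) 1 (vcons Nat 1 1 (vcons Nat 0 4 (vnil Nat))) (vcons (Vec Nat 2) 0 (vcons Nat 1 1 (vcons Nat 0 1 (vnil Nat))) (vnil (Vec Nat 2))))


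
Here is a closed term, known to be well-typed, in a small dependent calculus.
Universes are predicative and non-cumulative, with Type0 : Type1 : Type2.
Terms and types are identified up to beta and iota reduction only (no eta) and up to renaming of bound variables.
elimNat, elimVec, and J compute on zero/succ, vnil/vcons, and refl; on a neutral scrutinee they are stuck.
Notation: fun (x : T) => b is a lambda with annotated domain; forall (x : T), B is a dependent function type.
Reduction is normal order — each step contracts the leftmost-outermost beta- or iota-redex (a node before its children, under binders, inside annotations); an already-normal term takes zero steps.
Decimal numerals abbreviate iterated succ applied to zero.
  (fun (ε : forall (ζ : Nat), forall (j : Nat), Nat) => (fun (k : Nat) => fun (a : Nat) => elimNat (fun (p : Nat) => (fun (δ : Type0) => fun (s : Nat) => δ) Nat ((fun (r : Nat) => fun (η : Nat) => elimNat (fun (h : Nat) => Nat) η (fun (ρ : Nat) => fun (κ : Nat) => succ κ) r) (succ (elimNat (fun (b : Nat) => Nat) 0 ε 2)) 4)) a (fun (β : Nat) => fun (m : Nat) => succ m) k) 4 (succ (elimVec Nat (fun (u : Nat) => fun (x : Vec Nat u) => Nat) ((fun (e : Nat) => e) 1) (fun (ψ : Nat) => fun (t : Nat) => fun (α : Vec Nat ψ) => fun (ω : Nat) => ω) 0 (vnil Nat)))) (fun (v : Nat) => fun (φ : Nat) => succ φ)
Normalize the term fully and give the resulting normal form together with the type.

normal form:
  6
type:
  Nat
observation: the first redex contracted is a beta-redex; the normal form is reached in 18 normal-order steps.


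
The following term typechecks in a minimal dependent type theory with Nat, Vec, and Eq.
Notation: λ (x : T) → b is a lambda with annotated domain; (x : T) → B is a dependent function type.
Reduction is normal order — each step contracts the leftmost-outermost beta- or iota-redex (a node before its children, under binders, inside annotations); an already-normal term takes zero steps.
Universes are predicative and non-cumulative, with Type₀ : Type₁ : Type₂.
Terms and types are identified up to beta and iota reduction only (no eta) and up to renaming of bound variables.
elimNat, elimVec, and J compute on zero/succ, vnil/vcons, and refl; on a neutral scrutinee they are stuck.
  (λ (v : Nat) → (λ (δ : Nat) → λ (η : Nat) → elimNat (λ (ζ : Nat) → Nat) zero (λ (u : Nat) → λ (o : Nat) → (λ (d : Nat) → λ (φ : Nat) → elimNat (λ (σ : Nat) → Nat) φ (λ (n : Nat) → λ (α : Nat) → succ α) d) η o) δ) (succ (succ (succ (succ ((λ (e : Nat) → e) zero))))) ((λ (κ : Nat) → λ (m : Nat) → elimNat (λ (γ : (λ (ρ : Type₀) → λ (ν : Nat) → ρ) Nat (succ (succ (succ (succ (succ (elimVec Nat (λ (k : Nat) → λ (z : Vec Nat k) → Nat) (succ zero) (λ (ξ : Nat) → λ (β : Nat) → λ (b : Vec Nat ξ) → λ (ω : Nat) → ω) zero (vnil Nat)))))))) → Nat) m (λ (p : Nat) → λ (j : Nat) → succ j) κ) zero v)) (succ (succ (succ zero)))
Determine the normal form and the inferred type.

normal form:
  succ (succ (succ (succ (succ (succ (succ (succ (succ (succ (succ (succ zero)))))))))))
the term's type:
  Nat
observation: contracting a beta-redex first, the term normalizes in 92 steps.
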